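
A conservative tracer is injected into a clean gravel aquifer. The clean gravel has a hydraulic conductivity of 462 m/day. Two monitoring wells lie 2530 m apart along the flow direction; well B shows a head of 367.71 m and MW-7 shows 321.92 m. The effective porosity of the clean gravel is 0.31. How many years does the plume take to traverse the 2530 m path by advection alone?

Hydraulic gradient i = (367.71 − 321.92) / 2530 = 45.79 / 2530 = 0.01810.
Darcy flux q = K · i = 462.0 × 0.01810 = 8.362 m/day.
Seepage velocity v = q / n_e = 8.362 / 0.31 = 26.97 m/day.
Travel time t = L / v = 2530 / 26.97 = 93.80 days = 0.2568 years.

0.257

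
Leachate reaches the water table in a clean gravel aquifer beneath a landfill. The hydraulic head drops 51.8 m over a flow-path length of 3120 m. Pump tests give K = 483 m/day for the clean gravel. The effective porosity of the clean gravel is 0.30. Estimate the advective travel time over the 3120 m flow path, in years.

0.320

Hydraulic gradient i = Δh / L = 51.8 / 3120 = 0.01660.
Darcy flux q = K · i = 483.0 × 0.01660 = 8.019 m/day.
Seepage velocity v = q / n_e = 8.019 / 0.30 = 26.73 m/day.
Travel time t = L / v = 3120 / 26.73 = 116.7 days = 0.3196 years.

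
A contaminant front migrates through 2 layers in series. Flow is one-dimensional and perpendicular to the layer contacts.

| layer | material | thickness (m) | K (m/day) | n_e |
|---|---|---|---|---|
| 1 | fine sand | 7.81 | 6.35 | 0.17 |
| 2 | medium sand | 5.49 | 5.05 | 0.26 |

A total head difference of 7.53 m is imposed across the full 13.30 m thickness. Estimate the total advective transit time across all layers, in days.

With flow normal to the layers, continuity requires the same specific discharge q through every layer.
Σ(b_i/K_i) = 7.81/6.35 + 5.49/5.05 = 2.317 d.
q = Δh / Σ(b_i/K_i) = 7.53 / 2.317 = 3.250 m/day.
In each layer the seepage velocity is v_i = q/n_i, so the layer transit time is t_i = b_i·n_i / q:
  layer 1 (fine sand): t_1 = 7.81 × 0.17 / 3.250 = 0.4085 d
  layer 2 (medium sand): t_2 = 5.49 × 0.26 / 3.250 = 0.4392 d
Total t = Σ t_i = 0.8478 days.

0.848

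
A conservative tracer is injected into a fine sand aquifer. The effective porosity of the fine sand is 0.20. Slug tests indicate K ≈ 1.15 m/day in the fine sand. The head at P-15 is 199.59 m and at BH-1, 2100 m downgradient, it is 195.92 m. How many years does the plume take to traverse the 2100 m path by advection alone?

Hydraulic gradient i = (199.59 − 195.92) / 2100 = 3.67 / 2100 = 0.001748.
Darcy flux q = K · i = 1.150 × 0.001748 = 0.002010 m/day.
Seepage velocity v = q / n_e = 0.002010 / 0.20 = 0.01005 m/day.
Travel time t = L / v = 2100 / 0.01005 = 2.090e+05 days = 572.2 years.

572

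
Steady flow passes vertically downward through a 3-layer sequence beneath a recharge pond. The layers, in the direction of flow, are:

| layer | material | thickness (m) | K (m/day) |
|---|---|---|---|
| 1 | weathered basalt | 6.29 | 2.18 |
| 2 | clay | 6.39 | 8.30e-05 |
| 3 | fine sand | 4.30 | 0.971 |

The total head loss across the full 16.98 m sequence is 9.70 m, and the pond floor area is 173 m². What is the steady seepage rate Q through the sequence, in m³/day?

0.0218

Flow is perpendicular to layering, so the layers act in series and the equivalent K is the thickness-weighted harmonic mean.
Total thickness L = 6.29 + 6.39 + 4.30 = 16.98 m.
Σ(b_i/K_i) = 6.29/2.18 + 6.39/8.30e-05 + 4.30/0.971 = 76995 d.
K_eq = L / Σ(b_i/K_i) = 16.98 / 76995 = 0.0002205 m/day.
Q = K_eq · A · (Δh/L) = 0.0002205 × 173 × (9.70/16.98) = 0.02179 m³/day.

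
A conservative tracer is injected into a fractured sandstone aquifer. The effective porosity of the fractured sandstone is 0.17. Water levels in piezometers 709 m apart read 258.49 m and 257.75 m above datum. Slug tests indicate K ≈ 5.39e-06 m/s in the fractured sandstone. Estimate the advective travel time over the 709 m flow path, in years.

679

Convert K: 5.39e-06 m/s × 86400 = 0.4657 m/day.
Hydraulic gradient i = (258.49 − 257.75) / 709 = 0.74 / 709 = 0.001044.
Darcy flux q = K · i = 0.4657 × 0.001044 = 0.0004861 m/day.
Seepage velocity v = q / n_e = 0.0004861 / 0.17 = 0.002859 m/day.
Travel time t = L / v = 709 / 0.002859 = 2.480e+05 days = 678.9 years.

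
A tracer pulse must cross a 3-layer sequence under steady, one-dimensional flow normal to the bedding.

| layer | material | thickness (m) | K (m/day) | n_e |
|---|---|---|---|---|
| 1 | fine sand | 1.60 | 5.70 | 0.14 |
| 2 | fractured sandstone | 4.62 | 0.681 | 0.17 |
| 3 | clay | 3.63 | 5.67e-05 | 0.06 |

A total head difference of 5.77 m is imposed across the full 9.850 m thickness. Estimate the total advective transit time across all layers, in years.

With flow normal to the layers, continuity requires the same specific discharge q through every layer.
Σ(b_i/K_i) = 1.60/5.70 + 4.62/0.681 + 3.63/5.67e-05 = 64028 d.
q = Δh / Σ(b_i/K_i) = 5.77 / 64028 = 9.012e-05 m/day.
In each layer the seepage velocity is v_i = q/n_i, so the layer transit time is t_i = b_i·n_i / q:
  layer 1 (fine sand): t_1 = 1.60 × 0.14 / 9.012e-05 = 2486 d
  layer 2 (fractured sandstone): t_2 = 4.62 × 0.17 / 9.012e-05 = 8715 d
  layer 3 (clay): t_3 = 3.63 × 0.06 / 9.012e-05 = 2417 d
Total t = Σ t_i = 13618 days = 37.28 years.

37.3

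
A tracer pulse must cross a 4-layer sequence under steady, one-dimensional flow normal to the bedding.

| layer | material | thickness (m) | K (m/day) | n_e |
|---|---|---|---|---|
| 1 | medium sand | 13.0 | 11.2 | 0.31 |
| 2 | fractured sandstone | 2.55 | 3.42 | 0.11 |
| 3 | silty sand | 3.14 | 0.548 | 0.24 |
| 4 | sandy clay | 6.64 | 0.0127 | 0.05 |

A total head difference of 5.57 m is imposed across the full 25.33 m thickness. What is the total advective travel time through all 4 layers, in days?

514

With flow normal to the layers, continuity requires the same specific discharge q through every layer.
Σ(b_i/K_i) = 13.0/11.2 + 2.55/3.42 + 3.14/0.548 + 6.64/0.0127 = 530.5 d.
q = Δh / Σ(b_i/K_i) = 5.57 / 530.5 = 0.01050 m/day.
In each layer the seepage velocity is v_i = q/n_i, so the layer transit time is t_i = b_i·n_i / q:
  layer 1 (medium sand): t_1 = 13.0 × 0.31 / 0.01050 = 383.8 d
  layer 2 (fractured sandstone): t_2 = 2.55 × 0.11 / 0.01050 = 26.71 d
  layer 3 (silty sand): t_3 = 3.14 × 0.24 / 0.01050 = 71.77 d
  layer 4 (sandy clay): t_4 = 6.64 × 0.05 / 0.01050 = 31.62 d
Total t = Σ t_i = 513.9 days.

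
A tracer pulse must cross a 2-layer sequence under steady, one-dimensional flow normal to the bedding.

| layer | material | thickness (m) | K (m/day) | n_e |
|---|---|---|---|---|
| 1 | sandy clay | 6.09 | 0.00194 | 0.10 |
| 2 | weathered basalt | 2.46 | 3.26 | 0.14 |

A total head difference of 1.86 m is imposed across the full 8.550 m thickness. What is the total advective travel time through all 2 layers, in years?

4.41

With flow normal to the layers, continuity requires the same specific discharge q through every layer.
Σ(b_i/K_i) = 6.09/0.00194 + 2.46/3.26 = 3140 d.
q = Δh / Σ(b_i/K_i) = 1.86 / 3140 = 0.0005924 m/day.
In each layer the seepage velocity is v_i = q/n_i, so the layer transit time is t_i = b_i·n_i / q:
  layer 1 (sandy clay): t_1 = 6.09 × 0.10 / 0.0005924 = 1028 d
  layer 2 (weathered basalt): t_2 = 2.46 × 0.14 / 0.0005924 = 581.4 d
Total t = Σ t_i = 1609 days = 4.406 years.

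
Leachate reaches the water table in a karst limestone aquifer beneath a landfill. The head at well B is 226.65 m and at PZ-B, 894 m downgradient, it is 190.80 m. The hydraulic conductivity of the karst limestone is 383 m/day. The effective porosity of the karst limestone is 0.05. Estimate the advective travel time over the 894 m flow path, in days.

2.91

Hydraulic gradient i = (226.65 − 190.80) / 894 = 35.85 / 894 = 0.04010.
Darcy flux q = K · i = 383.0 × 0.04010 = 15.36 m/day.
Seepage velocity v = q / n_e = 15.36 / 0.05 = 307.2 m/day.
Travel time t = L / v = 894 / 307.2 = 2.910 days.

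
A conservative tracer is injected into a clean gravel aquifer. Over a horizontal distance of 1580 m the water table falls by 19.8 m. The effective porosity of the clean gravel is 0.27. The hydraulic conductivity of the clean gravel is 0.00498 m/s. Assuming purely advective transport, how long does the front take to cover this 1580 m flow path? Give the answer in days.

Convert K: 0.00498 m/s × 86400 = 430.3 m/day.
Hydraulic gradient i = Δh / L = 19.8 / 1580 = 0.01253.
Darcy flux q = K · i = 430.3 × 0.01253 = 5.392 m/day.
Seepage velocity v = q / n_e = 5.392 / 0.27 = 19.97 m/day.
Travel time t = L / v = 1580 / 19.97 = 79.12 days.

79.1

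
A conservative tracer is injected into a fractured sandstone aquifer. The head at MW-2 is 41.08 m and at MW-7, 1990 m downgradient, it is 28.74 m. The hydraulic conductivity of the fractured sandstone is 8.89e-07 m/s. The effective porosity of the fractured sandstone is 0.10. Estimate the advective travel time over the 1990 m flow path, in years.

Convert K: 8.89e-07 m/s × 86400 = 0.07681 m/day.
Hydraulic gradient i = (41.08 − 28.74) / 1990 = 12.34 / 1990 = 0.006201.
Darcy flux q = K · i = 0.07681 × 0.006201 = 0.0004763 m/day.
Seepage velocity v = q / n_e = 0.0004763 / 0.10 = 0.004763 m/day.
Travel time t = L / v = 1990 / 0.004763 = 4.178e+05 days = 1144 years.

1140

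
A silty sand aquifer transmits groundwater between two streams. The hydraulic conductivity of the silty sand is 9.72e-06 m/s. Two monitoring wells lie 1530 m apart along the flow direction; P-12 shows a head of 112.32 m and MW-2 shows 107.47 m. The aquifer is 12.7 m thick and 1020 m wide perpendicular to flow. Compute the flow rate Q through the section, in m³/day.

Convert K: 9.72e-06 m/s × 86400 = 0.8398 m/day.
Cross-sectional area A = 1020 × 12.7 = 12954 m².
Hydraulic gradient i = (112.32 − 107.47) / 1530 = 4.85 / 1530 = 0.003170.
Darcy's law: Q = K · A · i = 0.8398 × 12954 × 0.003170 = 34.49 m³/day.

34.5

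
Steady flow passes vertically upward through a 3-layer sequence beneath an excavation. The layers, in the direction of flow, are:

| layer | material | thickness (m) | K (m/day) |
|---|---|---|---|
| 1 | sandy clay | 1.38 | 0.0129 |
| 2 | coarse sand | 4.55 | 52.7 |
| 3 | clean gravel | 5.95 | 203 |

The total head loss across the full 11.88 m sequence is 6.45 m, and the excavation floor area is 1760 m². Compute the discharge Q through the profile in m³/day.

Flow is perpendicular to layering, so the layers act in series and the equivalent K is the thickness-weighted harmonic mean.
Total thickness L = 1.38 + 4.55 + 5.95 = 11.88 m.
Σ(b_i/K_i) = 1.38/0.0129 + 4.55/52.7 + 5.95/203 = 107.1 d.
K_eq = L / Σ(b_i/K_i) = 11.88 / 107.1 = 0.1109 m/day.
Q = K_eq · A · (Δh/L) = 0.1109 × 1760 × (6.45/11.88) = 106.0 m³/day.

106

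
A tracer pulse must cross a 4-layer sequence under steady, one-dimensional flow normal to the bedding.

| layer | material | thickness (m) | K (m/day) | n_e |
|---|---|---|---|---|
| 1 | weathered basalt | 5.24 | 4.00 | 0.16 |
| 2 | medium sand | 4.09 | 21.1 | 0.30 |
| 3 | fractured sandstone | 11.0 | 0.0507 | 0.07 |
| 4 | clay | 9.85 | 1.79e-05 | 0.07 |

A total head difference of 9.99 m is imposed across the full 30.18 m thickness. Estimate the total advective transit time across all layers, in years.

532

With flow normal to the layers, continuity requires the same specific discharge q through every layer.
Σ(b_i/K_i) = 5.24/4.00 + 4.09/21.1 + 11.0/0.0507 + 9.85/1.79e-05 = 5.505e+05 d.
q = Δh / Σ(b_i/K_i) = 9.99 / 5.505e+05 = 1.815e-05 m/day.
In each layer the seepage velocity is v_i = q/n_i, so the layer transit time is t_i = b_i·n_i / q:
  layer 1 (weathered basalt): t_1 = 5.24 × 0.16 / 1.815e-05 = 46200 d
  layer 2 (medium sand): t_2 = 4.09 × 0.30 / 1.815e-05 = 67614 d
  layer 3 (fractured sandstone): t_3 = 11.0 × 0.07 / 1.815e-05 = 42431 d
  layer 4 (clay): t_4 = 9.85 × 0.07 / 1.815e-05 = 37995 d
Total t = Σ t_i = 1.942e+05 days = 531.8 years.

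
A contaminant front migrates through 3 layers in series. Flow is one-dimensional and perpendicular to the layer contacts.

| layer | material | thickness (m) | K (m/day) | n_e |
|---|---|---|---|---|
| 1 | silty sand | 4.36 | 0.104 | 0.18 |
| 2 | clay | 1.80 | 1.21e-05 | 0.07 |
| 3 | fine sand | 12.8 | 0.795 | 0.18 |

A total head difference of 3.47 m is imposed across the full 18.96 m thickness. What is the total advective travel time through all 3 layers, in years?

With flow normal to the layers, continuity requires the same specific discharge q through every layer.
Σ(b_i/K_i) = 4.36/0.104 + 1.80/1.21e-05 + 12.8/0.795 = 1.488e+05 d.
q = Δh / Σ(b_i/K_i) = 3.47 / 1.488e+05 = 2.332e-05 m/day.
In each layer the seepage velocity is v_i = q/n_i, so the layer transit time is t_i = b_i·n_i / q:
  layer 1 (silty sand): t_1 = 4.36 × 0.18 / 2.332e-05 = 33658 d
  layer 2 (clay): t_2 = 1.80 × 0.07 / 2.332e-05 = 5404 d
  layer 3 (fine sand): t_3 = 12.8 × 0.18 / 2.332e-05 = 98812 d
Total t = Σ t_i = 1.379e+05 days = 377.5 years.

377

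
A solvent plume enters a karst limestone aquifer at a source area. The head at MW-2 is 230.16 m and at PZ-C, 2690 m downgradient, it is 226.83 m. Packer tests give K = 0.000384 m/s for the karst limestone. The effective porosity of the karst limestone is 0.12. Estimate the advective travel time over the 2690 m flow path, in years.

Convert K: 0.000384 m/s × 86400 = 33.18 m/day.
Hydraulic gradient i = (230.16 − 226.83) / 2690 = 3.33 / 2690 = 0.001238.
Darcy flux q = K · i = 33.18 × 0.001238 = 0.04107 m/day.
Seepage velocity v = q / n_e = 0.04107 / 0.12 = 0.3423 m/day.
Travel time t = L / v = 2690 / 0.3423 = 7860 days = 21.52 years.

21.5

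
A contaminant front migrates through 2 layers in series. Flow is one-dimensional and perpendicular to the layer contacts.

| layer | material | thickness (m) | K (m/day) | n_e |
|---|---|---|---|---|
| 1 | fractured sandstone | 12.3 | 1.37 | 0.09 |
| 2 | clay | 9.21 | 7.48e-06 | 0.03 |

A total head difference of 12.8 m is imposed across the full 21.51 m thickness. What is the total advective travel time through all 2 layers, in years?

364

With flow normal to the layers, continuity requires the same specific discharge q through every layer.
Σ(b_i/K_i) = 12.3/1.37 + 9.21/7.48e-06 = 1.231e+06 d.
q = Δh / Σ(b_i/K_i) = 12.8 / 1.231e+06 = 1.040e-05 m/day.
In each layer the seepage velocity is v_i = q/n_i, so the layer transit time is t_i = b_i·n_i / q:
  layer 1 (fractured sandstone): t_1 = 12.3 × 0.09 / 1.040e-05 = 1.065e+05 d
  layer 2 (clay): t_2 = 9.21 × 0.03 / 1.040e-05 = 26579 d
Total t = Σ t_i = 1.331e+05 days = 364.3 years.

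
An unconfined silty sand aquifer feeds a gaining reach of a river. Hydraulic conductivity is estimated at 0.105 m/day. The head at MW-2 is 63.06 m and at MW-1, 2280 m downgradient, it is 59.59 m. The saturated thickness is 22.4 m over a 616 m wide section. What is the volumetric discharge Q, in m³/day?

2.21

Cross-sectional area A = 616 × 22.4 = 13798 m².
Hydraulic gradient i = (63.06 − 59.59) / 2280 = 3.47 / 2280 = 0.001522.
Darcy's law: Q = K · A · i = 0.1050 × 13798 × 0.001522 = 2.205 m³/day.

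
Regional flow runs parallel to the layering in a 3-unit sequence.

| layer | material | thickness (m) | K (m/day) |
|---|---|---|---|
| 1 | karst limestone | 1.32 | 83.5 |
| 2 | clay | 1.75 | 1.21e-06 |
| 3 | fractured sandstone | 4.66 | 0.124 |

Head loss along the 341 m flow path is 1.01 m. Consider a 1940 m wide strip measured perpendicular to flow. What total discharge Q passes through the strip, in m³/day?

637

Flow is parallel to layering, so each bed carries its own Darcy discharge and the transmissivities add.
Σ(K_i·b_i) = 83.5×1.32 + 1.21e-06×1.75 + 0.124×4.66 = 110.8 m²/day.
Hydraulic gradient i = Δh / L = 1.01 / 341 = 0.002962.
Q = Σ(K_i·b_i) · W · i = 110.8 × 1940 × 0.002962 = 636.6 m³/day.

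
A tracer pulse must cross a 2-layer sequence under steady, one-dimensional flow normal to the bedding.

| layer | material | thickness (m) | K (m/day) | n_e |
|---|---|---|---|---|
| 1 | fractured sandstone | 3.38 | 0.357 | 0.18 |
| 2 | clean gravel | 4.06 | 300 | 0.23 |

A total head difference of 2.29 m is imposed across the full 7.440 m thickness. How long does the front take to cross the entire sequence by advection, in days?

6.39

With flow normal to the layers, continuity requires the same specific discharge q through every layer.
Σ(b_i/K_i) = 3.38/0.357 + 4.06/300 = 9.481 d.
q = Δh / Σ(b_i/K_i) = 2.29 / 9.481 = 0.2415 m/day.
In each layer the seepage velocity is v_i = q/n_i, so the layer transit time is t_i = b_i·n_i / q:
  layer 1 (fractured sandstone): t_1 = 3.38 × 0.18 / 0.2415 = 2.519 d
  layer 2 (clean gravel): t_2 = 4.06 × 0.23 / 0.2415 = 3.866 d
Total t = Σ t_i = 6.385 days.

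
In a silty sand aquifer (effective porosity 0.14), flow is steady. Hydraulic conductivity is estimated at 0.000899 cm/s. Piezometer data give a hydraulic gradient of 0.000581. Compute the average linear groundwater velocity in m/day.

Convert K: 0.000899 cm/s × 864 = 0.7767 m/day.
Hydraulic gradient i = 0.000581.
Darcy flux q = K · i = 0.7767 × 0.0005810 = 0.0004513 m/day.
Seepage velocity v = q / n_e = 0.0004513 / 0.14 = 0.003223 m/day.

0.00322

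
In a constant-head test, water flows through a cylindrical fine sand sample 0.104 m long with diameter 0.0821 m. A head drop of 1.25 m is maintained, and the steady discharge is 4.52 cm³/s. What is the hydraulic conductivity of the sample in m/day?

Cross-sectional area A = π·(d/2)² = π × (0.0821/2)² = 0.005294 m².
Convert discharge: 4.52 cm³/s = 4.520e-06 m³/s.
Darcy's law rearranged: K = Q·L / (A·Δh) = 4.520e-06 × 0.104 / (0.005294 × 1.25) = 7.104e-05 m/s = 6.138 m/day.

6.14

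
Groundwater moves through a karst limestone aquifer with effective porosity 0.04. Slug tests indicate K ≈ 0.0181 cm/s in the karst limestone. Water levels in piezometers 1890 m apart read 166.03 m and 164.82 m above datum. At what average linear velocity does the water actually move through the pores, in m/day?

0.250

Convert K: 0.0181 cm/s × 864 = 15.64 m/day.
Hydraulic gradient i = (166.03 − 164.82) / 1890 = 1.21 / 1890 = 0.0006402.
Darcy flux q = K · i = 15.64 × 0.0006402 = 0.01001 m/day.
Seepage velocity v = q / n_e = 0.01001 / 0.04 = 0.2503 m/day.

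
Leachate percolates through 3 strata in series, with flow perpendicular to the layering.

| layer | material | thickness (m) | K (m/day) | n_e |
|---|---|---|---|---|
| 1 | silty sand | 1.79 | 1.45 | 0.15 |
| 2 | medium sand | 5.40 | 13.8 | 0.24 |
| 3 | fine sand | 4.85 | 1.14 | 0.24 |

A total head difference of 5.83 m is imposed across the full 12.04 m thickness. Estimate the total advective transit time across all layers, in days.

With flow normal to the layers, continuity requires the same specific discharge q through every layer.
Σ(b_i/K_i) = 1.79/1.45 + 5.40/13.8 + 4.85/1.14 = 5.880 d.
q = Δh / Σ(b_i/K_i) = 5.83 / 5.880 = 0.9915 m/day.
In each layer the seepage velocity is v_i = q/n_i, so the layer transit time is t_i = b_i·n_i / q:
  layer 1 (silty sand): t_1 = 1.79 × 0.15 / 0.9915 = 0.2708 d
  layer 2 (medium sand): t_2 = 5.40 × 0.24 / 0.9915 = 1.307 d
  layer 3 (fine sand): t_3 = 4.85 × 0.24 / 0.9915 = 1.174 d
Total t = Σ t_i = 2.752 days.

2.75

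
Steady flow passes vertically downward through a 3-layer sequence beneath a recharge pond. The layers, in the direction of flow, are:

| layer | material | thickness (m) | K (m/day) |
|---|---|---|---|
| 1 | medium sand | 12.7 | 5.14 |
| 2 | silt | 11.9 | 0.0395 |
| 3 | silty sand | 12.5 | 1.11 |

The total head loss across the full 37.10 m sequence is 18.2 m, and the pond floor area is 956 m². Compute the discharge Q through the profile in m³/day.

Flow is perpendicular to layering, so the layers act in series and the equivalent K is the thickness-weighted harmonic mean.
Total thickness L = 12.7 + 11.9 + 12.5 = 37.10 m.
Σ(b_i/K_i) = 12.7/5.14 + 11.9/0.0395 + 12.5/1.11 = 315.0 d.
K_eq = L / Σ(b_i/K_i) = 37.10 / 315.0 = 0.1178 m/day.
Q = K_eq · A · (Δh/L) = 0.1178 × 956 × (18.2/37.10) = 55.24 m³/day.

55.2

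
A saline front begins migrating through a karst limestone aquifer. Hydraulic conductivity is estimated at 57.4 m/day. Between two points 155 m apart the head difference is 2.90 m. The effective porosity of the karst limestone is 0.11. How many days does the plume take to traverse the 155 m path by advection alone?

Hydraulic gradient i = Δh / L = 2.90 / 155 = 0.01871.
Darcy flux q = K · i = 57.40 × 0.01871 = 1.074 m/day.
Seepage velocity v = q / n_e = 1.074 / 0.11 = 9.763 m/day.
Travel time t = L / v = 155 / 9.763 = 15.88 days.

15.9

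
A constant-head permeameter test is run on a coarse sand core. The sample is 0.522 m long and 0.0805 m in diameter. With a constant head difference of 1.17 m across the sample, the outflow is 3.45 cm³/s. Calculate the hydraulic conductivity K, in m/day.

Cross-sectional area A = π·(d/2)² = π × (0.0805/2)² = 0.005090 m².
Convert discharge: 3.45 cm³/s = 3.450e-06 m³/s.
Darcy's law rearranged: K = Q·L / (A·Δh) = 3.450e-06 × 0.522 / (0.005090 × 1.17) = 0.0003024 m/s = 26.13 m/day.

26.1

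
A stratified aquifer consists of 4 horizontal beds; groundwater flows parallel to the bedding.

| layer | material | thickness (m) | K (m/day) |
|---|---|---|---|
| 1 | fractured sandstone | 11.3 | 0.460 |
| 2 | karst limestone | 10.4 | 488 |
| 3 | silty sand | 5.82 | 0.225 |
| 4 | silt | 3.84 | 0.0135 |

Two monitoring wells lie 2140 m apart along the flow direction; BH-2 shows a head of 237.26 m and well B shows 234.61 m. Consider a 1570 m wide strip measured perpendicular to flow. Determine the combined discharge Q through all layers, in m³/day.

9880

Flow is parallel to layering, so each bed carries its own Darcy discharge and the transmissivities add.
Σ(K_i·b_i) = 0.460×11.3 + 488×10.4 + 0.225×5.82 + 0.0135×3.84 = 5082 m²/day.
Hydraulic gradient i = (237.26 − 234.61) / 2140 = 2.65 / 2140 = 0.001238.
Q = Σ(K_i·b_i) · W · i = 5082 × 1570 × 0.001238 = 9880 m³/day.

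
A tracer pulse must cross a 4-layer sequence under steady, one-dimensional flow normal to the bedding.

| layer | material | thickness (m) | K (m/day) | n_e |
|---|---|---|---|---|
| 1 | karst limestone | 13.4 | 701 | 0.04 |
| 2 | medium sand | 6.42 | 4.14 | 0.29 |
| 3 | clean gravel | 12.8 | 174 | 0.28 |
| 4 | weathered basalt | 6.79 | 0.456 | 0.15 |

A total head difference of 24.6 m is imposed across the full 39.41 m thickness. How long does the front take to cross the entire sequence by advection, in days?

4.70

With flow normal to the layers, continuity requires the same specific discharge q through every layer.
Σ(b_i/K_i) = 13.4/701 + 6.42/4.14 + 12.8/174 + 6.79/0.456 = 16.53 d.
q = Δh / Σ(b_i/K_i) = 24.6 / 16.53 = 1.488 m/day.
In each layer the seepage velocity is v_i = q/n_i, so the layer transit time is t_i = b_i·n_i / q:
  layer 1 (karst limestone): t_1 = 13.4 × 0.04 / 1.488 = 0.3602 d
  layer 2 (medium sand): t_2 = 6.42 × 0.29 / 1.488 = 1.251 d
  layer 3 (clean gravel): t_3 = 12.8 × 0.28 / 1.488 = 2.409 d
  layer 4 (weathered basalt): t_4 = 6.79 × 0.15 / 1.488 = 0.6845 d
Total t = Σ t_i = 4.705 days.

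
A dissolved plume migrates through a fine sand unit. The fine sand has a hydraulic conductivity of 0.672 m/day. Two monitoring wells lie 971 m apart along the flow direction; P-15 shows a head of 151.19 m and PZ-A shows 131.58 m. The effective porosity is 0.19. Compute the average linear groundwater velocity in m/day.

0.0714

Hydraulic gradient i = (151.19 − 131.58) / 971 = 19.61 / 971 = 0.02020.
Darcy flux q = K · i = 0.6720 × 0.02020 = 0.01357 m/day.
Seepage velocity v = q / n_e = 0.01357 / 0.19 = 0.07143 m/day.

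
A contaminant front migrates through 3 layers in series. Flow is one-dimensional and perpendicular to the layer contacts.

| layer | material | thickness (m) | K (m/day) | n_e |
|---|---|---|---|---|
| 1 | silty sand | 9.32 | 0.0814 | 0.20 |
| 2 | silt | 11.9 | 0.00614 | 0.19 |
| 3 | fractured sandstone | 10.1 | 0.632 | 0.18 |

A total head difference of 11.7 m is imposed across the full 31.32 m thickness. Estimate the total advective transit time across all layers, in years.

With flow normal to the layers, continuity requires the same specific discharge q through every layer.
Σ(b_i/K_i) = 9.32/0.0814 + 11.9/0.00614 + 10.1/0.632 = 2069 d.
q = Δh / Σ(b_i/K_i) = 11.7 / 2069 = 0.005656 m/day.
In each layer the seepage velocity is v_i = q/n_i, so the layer transit time is t_i = b_i·n_i / q:
  layer 1 (silty sand): t_1 = 9.32 × 0.20 / 0.005656 = 329.6 d
  layer 2 (silt): t_2 = 11.9 × 0.19 / 0.005656 = 399.8 d
  layer 3 (fractured sandstone): t_3 = 10.1 × 0.18 / 0.005656 = 321.4 d
Total t = Σ t_i = 1051 days = 2.877 years.

2.88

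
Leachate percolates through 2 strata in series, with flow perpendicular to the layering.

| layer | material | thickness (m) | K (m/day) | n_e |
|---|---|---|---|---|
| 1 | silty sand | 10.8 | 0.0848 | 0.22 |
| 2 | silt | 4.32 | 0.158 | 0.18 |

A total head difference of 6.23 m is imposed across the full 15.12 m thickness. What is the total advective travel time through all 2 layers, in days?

With flow normal to the layers, continuity requires the same specific discharge q through every layer.
Σ(b_i/K_i) = 10.8/0.0848 + 4.32/0.158 = 154.7 d.
q = Δh / Σ(b_i/K_i) = 6.23 / 154.7 = 0.04027 m/day.
In each layer the seepage velocity is v_i = q/n_i, so the layer transit time is t_i = b_i·n_i / q:
  layer 1 (silty sand): t_1 = 10.8 × 0.22 / 0.04027 = 59.00 d
  layer 2 (silt): t_2 = 4.32 × 0.18 / 0.04027 = 19.31 d
Total t = Σ t_i = 78.31 days.

78.3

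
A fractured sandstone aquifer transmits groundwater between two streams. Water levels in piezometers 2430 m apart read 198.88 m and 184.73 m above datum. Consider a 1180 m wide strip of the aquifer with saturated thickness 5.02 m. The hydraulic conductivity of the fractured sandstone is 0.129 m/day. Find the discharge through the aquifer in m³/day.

4.45

Cross-sectional area A = 1180 × 5.02 = 5924 m².
Hydraulic gradient i = (198.88 − 184.73) / 2430 = 14.15 / 2430 = 0.005823.
Darcy's law: Q = K · A · i = 0.1290 × 5924 × 0.005823 = 4.450 m³/day.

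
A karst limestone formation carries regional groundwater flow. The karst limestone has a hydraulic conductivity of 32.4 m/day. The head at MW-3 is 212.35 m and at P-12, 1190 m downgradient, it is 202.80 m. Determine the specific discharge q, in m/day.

Hydraulic gradient i = (212.35 − 202.80) / 1190 = 9.55 / 1190 = 0.008025.
Specific discharge q = K · i = 32.40 × 0.008025 = 0.2600 m/day.

0.260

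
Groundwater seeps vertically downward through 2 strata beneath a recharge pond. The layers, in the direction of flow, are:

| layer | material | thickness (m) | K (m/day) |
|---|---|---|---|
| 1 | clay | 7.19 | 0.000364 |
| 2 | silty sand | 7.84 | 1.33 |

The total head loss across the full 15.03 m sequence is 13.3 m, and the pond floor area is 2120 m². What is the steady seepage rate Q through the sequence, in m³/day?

1.43

Flow is perpendicular to layering, so the layers act in series and the equivalent K is the thickness-weighted harmonic mean.
Total thickness L = 7.19 + 7.84 = 15.03 m.
Σ(b_i/K_i) = 7.19/0.000364 + 7.84/1.33 = 19759 d.
K_eq = L / Σ(b_i/K_i) = 15.03 / 19759 = 0.0007607 m/day.
Q = K_eq · A · (Δh/L) = 0.0007607 × 2120 × (13.3/15.03) = 1.427 m³/day.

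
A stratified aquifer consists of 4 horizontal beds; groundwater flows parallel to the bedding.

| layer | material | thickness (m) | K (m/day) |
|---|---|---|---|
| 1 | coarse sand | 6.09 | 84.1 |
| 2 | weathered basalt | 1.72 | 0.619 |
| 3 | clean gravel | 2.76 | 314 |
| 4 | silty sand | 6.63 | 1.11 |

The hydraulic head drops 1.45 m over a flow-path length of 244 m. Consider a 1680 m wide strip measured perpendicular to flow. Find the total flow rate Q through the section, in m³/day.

Flow is parallel to layering, so each bed carries its own Darcy discharge and the transmissivities add.
Σ(K_i·b_i) = 84.1×6.09 + 0.619×1.72 + 314×2.76 + 1.11×6.63 = 1387 m²/day.
Hydraulic gradient i = Δh / L = 1.45 / 244 = 0.005943.
Q = Σ(K_i·b_i) · W · i = 1387 × 1680 × 0.005943 = 13850 m³/day.

13800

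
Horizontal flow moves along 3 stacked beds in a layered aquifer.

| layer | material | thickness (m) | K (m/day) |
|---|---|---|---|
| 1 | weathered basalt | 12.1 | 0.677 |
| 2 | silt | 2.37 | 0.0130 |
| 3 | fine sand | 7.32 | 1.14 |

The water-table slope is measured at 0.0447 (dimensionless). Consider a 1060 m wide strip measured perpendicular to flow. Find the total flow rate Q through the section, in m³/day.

Flow is parallel to layering, so each bed carries its own Darcy discharge and the transmissivities add.
Σ(K_i·b_i) = 0.677×12.1 + 0.0130×2.37 + 1.14×7.32 = 16.57 m²/day.
Hydraulic gradient i = 0.0447.
Q = Σ(K_i·b_i) · W · i = 16.57 × 1060 × 0.04470 = 785.0 m³/day.

785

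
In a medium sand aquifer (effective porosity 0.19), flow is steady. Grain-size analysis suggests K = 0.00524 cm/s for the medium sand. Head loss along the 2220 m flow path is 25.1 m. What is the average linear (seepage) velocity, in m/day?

0.269

Convert K: 0.00524 cm/s × 864 = 4.527 m/day.
Hydraulic gradient i = Δh / L = 25.1 / 2220 = 0.01131.
Darcy flux q = K · i = 4.527 × 0.01131 = 0.05119 m/day.
Seepage velocity v = q / n_e = 0.05119 / 0.19 = 0.2694 m/day.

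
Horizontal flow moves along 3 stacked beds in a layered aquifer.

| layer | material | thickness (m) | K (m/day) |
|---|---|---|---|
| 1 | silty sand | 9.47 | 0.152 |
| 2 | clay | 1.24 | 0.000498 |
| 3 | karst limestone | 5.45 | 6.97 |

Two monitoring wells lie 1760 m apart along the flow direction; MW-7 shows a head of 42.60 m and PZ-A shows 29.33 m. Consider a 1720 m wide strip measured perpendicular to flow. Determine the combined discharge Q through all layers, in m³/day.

511

Flow is parallel to layering, so each bed carries its own Darcy discharge and the transmissivities add.
Σ(K_i·b_i) = 0.152×9.47 + 0.000498×1.24 + 6.97×5.45 = 39.43 m²/day.
Hydraulic gradient i = (42.60 − 29.33) / 1760 = 13.27 / 1760 = 0.007540.
Q = Σ(K_i·b_i) · W · i = 39.43 × 1720 × 0.007540 = 511.3 m³/day.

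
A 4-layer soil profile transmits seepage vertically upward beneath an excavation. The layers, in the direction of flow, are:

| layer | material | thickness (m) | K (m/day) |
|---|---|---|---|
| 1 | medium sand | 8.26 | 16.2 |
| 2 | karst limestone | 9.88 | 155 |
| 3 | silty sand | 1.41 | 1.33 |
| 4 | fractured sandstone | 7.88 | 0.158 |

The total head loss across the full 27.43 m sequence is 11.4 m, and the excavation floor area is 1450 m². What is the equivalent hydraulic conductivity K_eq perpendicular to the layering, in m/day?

Flow is perpendicular to layering, so the layers act in series and the equivalent K is the thickness-weighted harmonic mean.
Total thickness L = 8.26 + 9.88 + 1.41 + 7.88 = 27.43 m.
Σ(b_i/K_i) = 8.26/16.2 + 9.88/155 + 1.41/1.33 + 7.88/0.158 = 51.51 d.
K_eq = L / Σ(b_i/K_i) = 27.43 / 51.51 = 0.5325 m/day.

0.533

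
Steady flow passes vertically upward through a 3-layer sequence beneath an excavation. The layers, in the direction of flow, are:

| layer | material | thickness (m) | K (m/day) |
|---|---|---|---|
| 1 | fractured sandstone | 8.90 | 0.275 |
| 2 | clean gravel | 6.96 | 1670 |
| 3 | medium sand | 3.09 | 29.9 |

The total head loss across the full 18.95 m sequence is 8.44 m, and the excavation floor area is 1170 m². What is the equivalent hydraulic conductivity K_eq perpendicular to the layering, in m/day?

Flow is perpendicular to layering, so the layers act in series and the equivalent K is the thickness-weighted harmonic mean.
Total thickness L = 8.90 + 6.96 + 3.09 = 18.95 m.
Σ(b_i/K_i) = 8.90/0.275 + 6.96/1670 + 3.09/29.9 = 32.47 d.
K_eq = L / Σ(b_i/K_i) = 18.95 / 32.47 = 0.5836 m/day.

0.584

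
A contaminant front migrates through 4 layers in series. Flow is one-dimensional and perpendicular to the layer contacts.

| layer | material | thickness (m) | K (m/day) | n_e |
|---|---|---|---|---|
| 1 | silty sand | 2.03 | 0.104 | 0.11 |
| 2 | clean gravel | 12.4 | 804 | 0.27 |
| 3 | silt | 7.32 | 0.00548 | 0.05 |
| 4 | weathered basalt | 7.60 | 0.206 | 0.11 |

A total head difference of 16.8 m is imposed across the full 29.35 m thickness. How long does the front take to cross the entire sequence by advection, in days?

396

With flow normal to the layers, continuity requires the same specific discharge q through every layer.
Σ(b_i/K_i) = 2.03/0.104 + 12.4/804 + 7.32/0.00548 + 7.60/0.206 = 1392 d.
q = Δh / Σ(b_i/K_i) = 16.8 / 1392 = 0.01207 m/day.
In each layer the seepage velocity is v_i = q/n_i, so the layer transit time is t_i = b_i·n_i / q:
  layer 1 (silty sand): t_1 = 2.03 × 0.11 / 0.01207 = 18.50 d
  layer 2 (clean gravel): t_2 = 12.4 × 0.27 / 0.01207 = 277.4 d
  layer 3 (silt): t_3 = 7.32 × 0.05 / 0.01207 = 30.33 d
  layer 4 (weathered basalt): t_4 = 7.60 × 0.11 / 0.01207 = 69.28 d
Total t = Σ t_i = 395.6 days.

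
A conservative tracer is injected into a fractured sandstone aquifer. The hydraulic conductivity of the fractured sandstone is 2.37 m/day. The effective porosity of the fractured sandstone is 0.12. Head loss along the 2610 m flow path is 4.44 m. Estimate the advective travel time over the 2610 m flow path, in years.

213

Hydraulic gradient i = Δh / L = 4.44 / 2610 = 0.001701.
Darcy flux q = K · i = 2.370 × 0.001701 = 0.004032 m/day.
Seepage velocity v = q / n_e = 0.004032 / 0.12 = 0.03360 m/day.
Travel time t = L / v = 2610 / 0.03360 = 77684 days = 212.7 years.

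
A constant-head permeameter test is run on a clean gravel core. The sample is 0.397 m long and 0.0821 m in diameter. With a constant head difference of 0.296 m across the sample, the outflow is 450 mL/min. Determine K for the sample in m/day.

Cross-sectional area A = π·(d/2)² = π × (0.0821/2)² = 0.005294 m².
Convert discharge: 450 mL/min = 7.500e-06 m³/s.
Darcy's law rearranged: K = Q·L / (A·Δh) = 7.500e-06 × 0.397 / (0.005294 × 0.296) = 0.001900 m/s = 164.2 m/day.

164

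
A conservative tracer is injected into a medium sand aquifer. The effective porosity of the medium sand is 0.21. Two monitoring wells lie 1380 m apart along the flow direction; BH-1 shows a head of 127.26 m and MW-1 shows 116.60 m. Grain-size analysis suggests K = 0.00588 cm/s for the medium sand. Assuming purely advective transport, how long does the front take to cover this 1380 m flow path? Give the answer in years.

Convert K: 0.00588 cm/s × 864 = 5.080 m/day.
Hydraulic gradient i = (127.26 − 116.60) / 1380 = 10.66 / 1380 = 0.007725.
Darcy flux q = K · i = 5.080 × 0.007725 = 0.03924 m/day.
Seepage velocity v = q / n_e = 0.03924 / 0.21 = 0.1869 m/day.
Travel time t = L / v = 1380 / 0.1869 = 7385 days = 20.22 years.

20.2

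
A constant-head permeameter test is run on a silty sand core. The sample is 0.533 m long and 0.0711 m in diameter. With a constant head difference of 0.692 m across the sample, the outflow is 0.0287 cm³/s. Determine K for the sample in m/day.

0.481

Cross-sectional area A = π·(d/2)² = π × (0.0711/2)² = 0.003970 m².
Convert discharge: 0.0287 cm³/s = 2.870e-08 m³/s.
Darcy's law rearranged: K = Q·L / (A·Δh) = 2.870e-08 × 0.533 / (0.003970 × 0.692) = 5.568e-06 m/s = 0.4810 m/day.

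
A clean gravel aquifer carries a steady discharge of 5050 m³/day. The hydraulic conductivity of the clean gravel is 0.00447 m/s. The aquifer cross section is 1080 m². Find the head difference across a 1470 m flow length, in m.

Convert K: 0.00447 m/s × 86400 = 386.2 m/day.
From Q = K·A·i, i = Q / (K·A) = 5050 / (386.2 × 1080) = 0.01211.
Head loss Δh = i · L = 0.01211 × 1470 = 17.80 m.

17.8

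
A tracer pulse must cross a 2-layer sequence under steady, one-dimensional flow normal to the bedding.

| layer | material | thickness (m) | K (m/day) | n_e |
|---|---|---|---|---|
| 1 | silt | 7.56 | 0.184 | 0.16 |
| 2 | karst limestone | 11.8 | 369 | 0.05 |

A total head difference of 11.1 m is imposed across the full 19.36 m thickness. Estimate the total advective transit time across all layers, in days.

6.67

With flow normal to the layers, continuity requires the same specific discharge q through every layer.
Σ(b_i/K_i) = 7.56/0.184 + 11.8/369 = 41.12 d.
q = Δh / Σ(b_i/K_i) = 11.1 / 41.12 = 0.2699 m/day.
In each layer the seepage velocity is v_i = q/n_i, so the layer transit time is t_i = b_i·n_i / q:
  layer 1 (silt): t_1 = 7.56 × 0.16 / 0.2699 = 4.481 d
  layer 2 (karst limestone): t_2 = 11.8 × 0.05 / 0.2699 = 2.186 d
Total t = Σ t_i = 6.666 days.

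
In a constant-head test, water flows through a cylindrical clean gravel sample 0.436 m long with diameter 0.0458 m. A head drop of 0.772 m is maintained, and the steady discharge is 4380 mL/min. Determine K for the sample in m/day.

Cross-sectional area A = π·(d/2)² = π × (0.0458/2)² = 0.001647 m².
Convert discharge: 4380 mL/min = 7.300e-05 m³/s.
Darcy's law rearranged: K = Q·L / (A·Δh) = 7.300e-05 × 0.436 / (0.001647 × 0.772) = 0.02502 m/s = 2162 m/day.

2160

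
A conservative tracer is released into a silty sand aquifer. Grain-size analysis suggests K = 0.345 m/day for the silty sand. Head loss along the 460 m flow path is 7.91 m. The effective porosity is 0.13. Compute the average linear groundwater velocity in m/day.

0.0456

Hydraulic gradient i = Δh / L = 7.91 / 460 = 0.01720.
Darcy flux q = K · i = 0.3450 × 0.01720 = 0.005932 m/day.
Seepage velocity v = q / n_e = 0.005932 / 0.13 = 0.04563 m/day.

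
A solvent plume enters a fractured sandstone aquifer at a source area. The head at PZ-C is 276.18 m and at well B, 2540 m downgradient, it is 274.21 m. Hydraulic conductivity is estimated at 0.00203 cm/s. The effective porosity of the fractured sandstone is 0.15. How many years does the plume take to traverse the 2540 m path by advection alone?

767

Convert K: 0.00203 cm/s × 864 = 1.754 m/day.
Hydraulic gradient i = (276.18 − 274.21) / 2540 = 1.97 / 2540 = 0.0007756.
Darcy flux q = K · i = 1.754 × 0.0007756 = 0.001360 m/day.
Seepage velocity v = q / n_e = 0.001360 / 0.15 = 0.009069 m/day.
Travel time t = L / v = 2540 / 0.009069 = 2.801e+05 days = 766.8 years.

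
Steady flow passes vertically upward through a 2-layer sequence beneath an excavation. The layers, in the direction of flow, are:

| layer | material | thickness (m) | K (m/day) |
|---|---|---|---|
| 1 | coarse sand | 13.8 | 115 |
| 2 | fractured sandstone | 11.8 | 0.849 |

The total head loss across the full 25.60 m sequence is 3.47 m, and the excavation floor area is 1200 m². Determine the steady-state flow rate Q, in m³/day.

297

Flow is perpendicular to layering, so the layers act in series and the equivalent K is the thickness-weighted harmonic mean.
Total thickness L = 13.8 + 11.8 = 25.60 m.
Σ(b_i/K_i) = 13.8/115 + 11.8/0.849 = 14.02 d.
K_eq = L / Σ(b_i/K_i) = 25.60 / 14.02 = 1.826 m/day.
Q = K_eq · A · (Δh/L) = 1.826 × 1200 × (3.47/25.60) = 297.0 m³/day.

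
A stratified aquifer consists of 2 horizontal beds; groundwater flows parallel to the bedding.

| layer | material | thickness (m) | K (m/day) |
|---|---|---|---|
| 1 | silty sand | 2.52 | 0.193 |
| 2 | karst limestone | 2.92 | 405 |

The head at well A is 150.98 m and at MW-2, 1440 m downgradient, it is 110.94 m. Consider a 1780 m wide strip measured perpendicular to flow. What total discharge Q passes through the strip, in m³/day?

Flow is parallel to layering, so each bed carries its own Darcy discharge and the transmissivities add.
Σ(K_i·b_i) = 0.193×2.52 + 405×2.92 = 1183 m²/day.
Hydraulic gradient i = (150.98 − 110.94) / 1440 = 40.04 / 1440 = 0.02781.
Q = Σ(K_i·b_i) · W · i = 1183 × 1780 × 0.02781 = 58556 m³/day.

58600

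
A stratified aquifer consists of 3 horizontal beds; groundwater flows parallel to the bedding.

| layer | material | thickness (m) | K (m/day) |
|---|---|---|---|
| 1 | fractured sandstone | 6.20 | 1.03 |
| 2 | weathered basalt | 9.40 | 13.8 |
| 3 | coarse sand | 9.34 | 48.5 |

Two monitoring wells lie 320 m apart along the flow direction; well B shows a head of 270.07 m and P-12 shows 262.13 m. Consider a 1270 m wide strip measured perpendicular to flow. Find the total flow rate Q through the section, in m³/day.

Flow is parallel to layering, so each bed carries its own Darcy discharge and the transmissivities add.
Σ(K_i·b_i) = 1.03×6.20 + 13.8×9.40 + 48.5×9.34 = 589.1 m²/day.
Hydraulic gradient i = (270.07 − 262.13) / 320 = 7.94 / 320 = 0.02481.
Q = Σ(K_i·b_i) · W · i = 589.1 × 1270 × 0.02481 = 18564 m³/day.

18600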